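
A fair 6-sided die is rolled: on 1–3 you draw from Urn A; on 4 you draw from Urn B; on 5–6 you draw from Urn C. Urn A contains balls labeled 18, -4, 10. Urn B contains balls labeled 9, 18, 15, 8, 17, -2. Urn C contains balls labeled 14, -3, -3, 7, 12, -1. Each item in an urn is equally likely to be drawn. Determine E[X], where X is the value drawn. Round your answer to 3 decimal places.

7.250

E[X | Urn A] = (18 − 4 + 10)/3 = 8
E[X | Urn B] = (9 + 18 + 15 + 8 + 17 − 2)/6 = 65/6
E[X | Urn C] = (14 − 3 − 3 + 7 + 12 − 1)/6 = 13/3
E[X] = (1/2)·8 + (1/6)·65/6 + (1/3)·13/3 = 29/4 ≈ 7.250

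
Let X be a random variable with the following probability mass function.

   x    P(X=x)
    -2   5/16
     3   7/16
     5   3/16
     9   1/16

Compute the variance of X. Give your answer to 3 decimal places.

10.152

E[X] = (5/16)·(-2) + (7/16)·3 + (3/16)·5 + (1/16)·9 = 35/16
E[X²] = (5/16)·4 + (7/16)·9 + (3/16)·25 + (1/16)·81 = 239/16
Var(X) = 239/16 − (35/16)² = 2599/256 ≈ 10.152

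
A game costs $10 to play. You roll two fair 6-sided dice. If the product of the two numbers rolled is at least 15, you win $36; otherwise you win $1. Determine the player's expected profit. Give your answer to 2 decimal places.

E[payout] = (23/36)·1 + (13/36)·36 = 491/36
Expected profit = 491/36 − 10 = 131/36 ≈ $3.64

$3.64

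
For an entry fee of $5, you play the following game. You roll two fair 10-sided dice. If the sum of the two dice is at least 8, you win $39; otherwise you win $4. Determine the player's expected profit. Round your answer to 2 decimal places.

$26.65

E[payout] = (21/100)·4 + (79/100)·39 = 633/20
Expected profit = 633/20 − 5 = 533/20 ≈ $26.65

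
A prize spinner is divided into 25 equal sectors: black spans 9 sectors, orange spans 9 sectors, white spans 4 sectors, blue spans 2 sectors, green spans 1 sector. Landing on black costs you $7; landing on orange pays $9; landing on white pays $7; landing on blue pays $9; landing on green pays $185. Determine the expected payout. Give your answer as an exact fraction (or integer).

E[payout] = (9/25)·(-7) + (9/25)·9 + (4/25)·7 + (2/25)·9 + (1/25)·185 = 249/25

249/25 dollars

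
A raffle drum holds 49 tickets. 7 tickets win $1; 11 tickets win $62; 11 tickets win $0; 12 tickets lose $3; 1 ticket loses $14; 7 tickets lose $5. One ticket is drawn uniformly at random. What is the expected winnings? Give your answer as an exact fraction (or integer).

604/49 dollars

E[payout] = (7/49)·1 + (11/49)·62 + (11/49)·0 + (12/49)·(-3) + (1/49)·(-14) + (7/49)·(-5) = 604/49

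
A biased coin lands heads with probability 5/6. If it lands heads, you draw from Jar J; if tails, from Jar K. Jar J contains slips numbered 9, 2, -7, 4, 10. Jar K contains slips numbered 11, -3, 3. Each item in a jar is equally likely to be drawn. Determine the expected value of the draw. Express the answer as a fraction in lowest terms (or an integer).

65/18

E[X | Jar J] = (9 + 2 − 7 + 4 + 10)/5 = 18/5
E[X | Jar K] = (11 − 3 + 3)/3 = 11/3
E[X] = (5/6)·18/5 + (1/6)·11/3 = 65/18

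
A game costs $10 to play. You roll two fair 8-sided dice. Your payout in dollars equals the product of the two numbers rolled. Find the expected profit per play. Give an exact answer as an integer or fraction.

Distribution of the product of the two numbers rolled: 1 w.p. 1/64, 2 w.p. 1/32, 3 w.p. 1/32, 4 w.p. 3/64, 5 w.p. 1/32, 6 w.p. 1/16, …
E[payout] = (1/64)·1 + (1/32)·2 + (1/32)·3 + (3/64)·4 + (1/32)·5 + (1/16)·6 + (1/32)·7 + (1/16)·8 + (1/64)·9 + (1/32)·10 + (1/16)·12 + (1/32)·14 + (1/32)·15 + (3/64)·16 + (1/32)·18 + (1/32)·20 + (1/32)·21 + (1/16)·24 + (1/64)·25 + (1/32)·28 + (1/32)·30 + (1/32)·32 + (1/32)·35 + (1/64)·36 + (1/32)·40 + (1/32)·42 + (1/32)·48 + (1/64)·49 + (1/32)·56 + (1/64)·64 = 81/4
Expected profit = 81/4 − 10 = 41/4

41/4 dollars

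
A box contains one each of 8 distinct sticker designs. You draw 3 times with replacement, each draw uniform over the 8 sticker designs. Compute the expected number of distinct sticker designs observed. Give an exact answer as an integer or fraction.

169/64

Let Xⱼ=1 if type j appears at least once. P(Xⱼ=1) = 1 − ((8−1)/8)^3 = 169/512.
E[#distinct] = 8·169/512 = 169/64.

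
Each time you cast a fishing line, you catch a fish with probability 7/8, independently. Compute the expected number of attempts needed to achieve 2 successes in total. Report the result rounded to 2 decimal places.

By linearity (sum of 2 independent geometric waits), E[trials] = 2/p = 2/(7/8) = 16/7.
≈ 2.29

2.29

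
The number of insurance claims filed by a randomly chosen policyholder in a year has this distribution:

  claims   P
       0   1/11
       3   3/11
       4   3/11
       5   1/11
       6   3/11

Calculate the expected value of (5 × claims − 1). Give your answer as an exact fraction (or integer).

E[5x-1] = (1/11)·(-1) + (3/11)·14 + (3/11)·19 + (1/11)·24 + (3/11)·29
     = 19

19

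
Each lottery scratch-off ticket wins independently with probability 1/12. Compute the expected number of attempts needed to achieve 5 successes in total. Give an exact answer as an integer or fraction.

60

By linearity (sum of 5 independent geometric waits), E[trials] = 5/p = 5/(1/12) = 60.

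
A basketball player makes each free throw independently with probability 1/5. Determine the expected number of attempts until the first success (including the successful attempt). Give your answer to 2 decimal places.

5.00

For a geometric distribution, E[trials] = 1/p = 1/(1/5) = 5.
≈ 5.00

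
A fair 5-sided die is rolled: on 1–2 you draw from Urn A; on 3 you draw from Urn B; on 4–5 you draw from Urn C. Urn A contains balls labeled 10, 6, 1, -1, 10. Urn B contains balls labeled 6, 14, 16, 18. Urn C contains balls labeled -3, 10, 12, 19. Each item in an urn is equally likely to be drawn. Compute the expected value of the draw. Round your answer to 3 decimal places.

E[X | Urn A] = (10 + 6 + 1 − 1 + 10)/5 = 26/5
E[X | Urn B] = (6 + 14 + 16 + 18)/4 = 27/2
E[X | Urn C] = (-3 + 10 + 12 + 19)/4 = 19/2
E[X] = (2/5)·26/5 + (1/5)·27/2 + (2/5)·19/2 = 429/50 ≈ 8.580

8.580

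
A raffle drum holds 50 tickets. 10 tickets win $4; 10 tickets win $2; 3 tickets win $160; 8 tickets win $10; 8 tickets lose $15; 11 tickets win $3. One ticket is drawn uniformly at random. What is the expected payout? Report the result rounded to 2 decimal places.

$10.66

E[payout] = (10/50)·4 + (10/50)·2 + (3/50)·160 + (8/50)·10 + (8/50)·(-15) + (11/50)·3 = 533/50
≈ $10.66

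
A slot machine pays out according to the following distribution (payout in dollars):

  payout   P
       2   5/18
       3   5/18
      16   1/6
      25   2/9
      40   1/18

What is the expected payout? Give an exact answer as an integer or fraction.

71/6 dollars

E[X] = (5/18)·2 + (5/18)·3 + (1/6)·16 + (2/9)·25 + (1/18)·40
     = 71/6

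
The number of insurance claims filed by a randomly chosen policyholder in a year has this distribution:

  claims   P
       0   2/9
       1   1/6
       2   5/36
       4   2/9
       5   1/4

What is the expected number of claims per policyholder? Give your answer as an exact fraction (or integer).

31/12

E[X] = (2/9)·0 + (1/6)·1 + (5/36)·2 + (2/9)·4 + (1/4)·5
     = 31/12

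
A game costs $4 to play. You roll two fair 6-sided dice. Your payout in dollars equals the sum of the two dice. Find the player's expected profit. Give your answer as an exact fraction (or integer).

$3

Distribution of the sum of the two dice: 2 w.p. 1/36, 3 w.p. 1/18, 4 w.p. 1/12, 5 w.p. 1/9, 6 w.p. 5/36, 7 w.p. 1/6, …
E[payout] = (1/36)·2 + (1/18)·3 + (1/12)·4 + (1/9)·5 + (5/36)·6 + (1/6)·7 + (5/36)·8 + (1/9)·9 + (1/12)·10 + (1/18)·11 + (1/36)·12 = 7
Expected profit = 7 − 4 = 3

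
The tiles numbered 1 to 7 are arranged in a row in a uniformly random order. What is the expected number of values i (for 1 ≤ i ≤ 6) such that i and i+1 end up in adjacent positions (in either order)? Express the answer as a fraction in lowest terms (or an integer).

For each i ∈ {1,…,6}, let Xᵢ = 1 if i and i+1 are adjacent. P(Xᵢ=1) = 2·(7−1)!/7! = 2/7.
By linearity, E[ΣXᵢ] = (6)·(2/7) = 12/7.

12/7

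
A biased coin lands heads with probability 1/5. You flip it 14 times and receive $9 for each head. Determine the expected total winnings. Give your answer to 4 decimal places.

E[#heads] = 14·1/5 = 14/5 (linearity over flips).
E[winnings] = 9·14/5 = 126/5.
≈ 25.2000

$25.2000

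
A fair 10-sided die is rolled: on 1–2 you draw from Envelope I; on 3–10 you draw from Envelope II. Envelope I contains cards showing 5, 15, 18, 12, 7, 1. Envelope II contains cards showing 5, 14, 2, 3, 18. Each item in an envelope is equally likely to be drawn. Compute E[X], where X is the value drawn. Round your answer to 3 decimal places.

E[X | Envelope I] = (5 + 15 + 18 + 12 + 7 + 1)/6 = 29/3
E[X | Envelope II] = (5 + 14 + 2 + 3 + 18)/5 = 42/5
E[X] = (1/5)·29/3 + (4/5)·42/5 = 649/75 ≈ 8.653

8.653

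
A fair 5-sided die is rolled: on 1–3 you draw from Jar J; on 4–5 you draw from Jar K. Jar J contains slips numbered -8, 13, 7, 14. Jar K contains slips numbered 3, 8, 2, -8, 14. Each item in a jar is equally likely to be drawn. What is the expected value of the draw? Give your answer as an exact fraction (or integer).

E[X | Jar J] = (-8 + 13 + 7 + 14)/4 = 13/2
E[X | Jar K] = (3 + 8 + 2 − 8 + 14)/5 = 19/5
E[X] = (3/5)·13/2 + (2/5)·19/5 = 271/50

271/50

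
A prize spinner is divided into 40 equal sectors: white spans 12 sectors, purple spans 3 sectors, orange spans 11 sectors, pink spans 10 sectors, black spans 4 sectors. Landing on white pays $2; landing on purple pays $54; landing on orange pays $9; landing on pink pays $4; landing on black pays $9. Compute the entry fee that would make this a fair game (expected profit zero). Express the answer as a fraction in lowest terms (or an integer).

E[payout] = (12/40)·2 + (3/40)·54 + (11/40)·9 + (10/40)·4 + (4/40)·9 = 361/40
Fair fee = E[payout] = 361/40

361/40 dollars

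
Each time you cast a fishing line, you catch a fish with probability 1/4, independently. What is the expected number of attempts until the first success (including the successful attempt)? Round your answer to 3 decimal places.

4.000

For a geometric distribution, E[trials] = 1/p = 1/(1/4) = 4.
≈ 4.000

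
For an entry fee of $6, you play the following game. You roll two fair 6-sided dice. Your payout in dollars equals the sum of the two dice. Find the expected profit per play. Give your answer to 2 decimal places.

$1.00

Distribution of the sum of the two dice: 2 w.p. 1/36, 3 w.p. 1/18, 4 w.p. 1/12, 5 w.p. 1/9, 6 w.p. 5/36, 7 w.p. 1/6, …
E[payout] = (1/36)·2 + (1/18)·3 + (1/12)·4 + (1/9)·5 + (5/36)·6 + (1/6)·7 + (5/36)·8 + (1/9)·9 + (1/12)·10 + (1/18)·11 + (1/36)·12 = 7
Expected profit = 7 − 6 = 1 ≈ $1.00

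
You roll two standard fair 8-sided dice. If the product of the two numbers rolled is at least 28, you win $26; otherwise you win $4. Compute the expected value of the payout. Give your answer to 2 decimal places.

E[payout] = (45/64)·4 + (19/64)·26 = 337/32
≈ $10.53

$10.53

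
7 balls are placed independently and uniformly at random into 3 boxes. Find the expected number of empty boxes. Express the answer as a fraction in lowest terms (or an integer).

Let Xⱼ=1 if box j is empty. P(Xⱼ=1) = ((3-1)/3)^7 = 128/2187.
By linearity, E[#empty] = 3·128/2187 = 128/729.

128/729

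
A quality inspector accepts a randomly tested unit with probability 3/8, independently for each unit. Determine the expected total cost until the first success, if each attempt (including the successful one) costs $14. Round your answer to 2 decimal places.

E[#attempts] = 1/p = 8/3; E[cost] = 14·8/3 = 112/3.
≈ 37.33

$37.33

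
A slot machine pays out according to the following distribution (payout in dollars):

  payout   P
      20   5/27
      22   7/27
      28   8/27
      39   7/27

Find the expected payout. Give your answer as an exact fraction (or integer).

751/27 dollars

E[X] = (5/27)·20 + (7/27)·22 + (8/27)·28 + (7/27)·39
     = 751/27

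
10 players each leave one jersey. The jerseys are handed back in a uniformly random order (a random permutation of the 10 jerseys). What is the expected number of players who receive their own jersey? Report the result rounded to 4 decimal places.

Let Xᵢ = 1 if person i gets their own jersey. For each i, P(Xᵢ=1) = 1/10.
By linearity of expectation, E[X₁+…+X_10] = 10·(1/10) = 1.
≈ 1.0000

1.0000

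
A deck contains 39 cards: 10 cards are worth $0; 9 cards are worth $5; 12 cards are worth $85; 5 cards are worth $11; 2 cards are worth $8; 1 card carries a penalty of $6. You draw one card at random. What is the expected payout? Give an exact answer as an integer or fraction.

E[payout] = (10/39)·0 + (9/39)·5 + (12/39)·85 + (5/39)·11 + (2/39)·8 + (1/39)·(-6) = 1130/39

1130/39 dollars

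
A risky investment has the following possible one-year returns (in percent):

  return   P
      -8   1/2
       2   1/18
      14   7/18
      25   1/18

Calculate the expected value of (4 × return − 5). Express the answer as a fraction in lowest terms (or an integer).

61/9

E[4x-5] = (1/2)·(-37) + (1/18)·3 + (7/18)·51 + (1/18)·95
     = 61/9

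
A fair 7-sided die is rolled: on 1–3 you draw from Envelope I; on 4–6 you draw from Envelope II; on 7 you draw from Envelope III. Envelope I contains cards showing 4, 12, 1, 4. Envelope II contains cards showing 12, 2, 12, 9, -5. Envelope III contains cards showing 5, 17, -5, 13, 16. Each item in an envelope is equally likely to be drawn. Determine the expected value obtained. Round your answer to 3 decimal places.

E[X | Envelope I] = (4 + 12 + 1 + 4)/4 = 21/4
E[X | Envelope II] = (12 + 2 + 12 + 9 − 5)/5 = 6
E[X | Envelope III] = (5 + 17 − 5 + 13 + 16)/5 = 46/5
E[X] = (3/7)·21/4 + (3/7)·6 + (1/7)·46/5 = 859/140 ≈ 6.136

6.136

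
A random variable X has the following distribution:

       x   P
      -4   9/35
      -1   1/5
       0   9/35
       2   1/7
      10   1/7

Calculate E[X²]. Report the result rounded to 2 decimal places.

19.17

E[X²] = (9/35)·16 + (1/5)·1 + (9/35)·0 + (1/7)·4 + (1/7)·100
     = 671/35 ≈ 19.17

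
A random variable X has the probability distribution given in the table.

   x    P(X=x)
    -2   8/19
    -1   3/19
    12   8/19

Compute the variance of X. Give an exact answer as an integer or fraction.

16624/361

E[X] = (8/19)·(-2) + (3/19)·(-1) + (8/19)·12 = 77/19
E[X²] = (8/19)·4 + (3/19)·1 + (8/19)·144 = 1187/19
Var(X) = 1187/19 − (77/19)² = 16624/361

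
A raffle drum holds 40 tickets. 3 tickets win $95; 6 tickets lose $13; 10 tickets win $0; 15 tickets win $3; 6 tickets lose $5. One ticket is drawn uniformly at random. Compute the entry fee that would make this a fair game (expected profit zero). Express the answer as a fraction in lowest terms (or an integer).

E[payout] = (3/40)·95 + (6/40)·(-13) + (10/40)·0 + (15/40)·3 + (6/40)·(-5) = 111/20
Fair fee = E[payout] = 111/20

111/20 dollars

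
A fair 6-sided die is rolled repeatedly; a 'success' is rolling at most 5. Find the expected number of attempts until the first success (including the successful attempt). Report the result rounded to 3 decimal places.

For a geometric distribution, E[trials] = 1/p = 1/(5/6) = 6/5.
≈ 1.200

1.200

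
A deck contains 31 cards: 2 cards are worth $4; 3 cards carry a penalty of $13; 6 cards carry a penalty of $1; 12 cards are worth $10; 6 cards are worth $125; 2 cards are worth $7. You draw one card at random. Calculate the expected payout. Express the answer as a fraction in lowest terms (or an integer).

847/31 dollars

E[payout] = (2/31)·4 + (3/31)·(-13) + (6/31)·(-1) + (12/31)·10 + (6/31)·125 + (2/31)·7 = 847/31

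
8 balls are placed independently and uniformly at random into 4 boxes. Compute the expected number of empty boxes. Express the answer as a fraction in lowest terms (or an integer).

Let Xⱼ=1 if box j is empty. P(Xⱼ=1) = ((4-1)/4)^8 = 6561/65536.
By linearity, E[#empty] = 4·6561/65536 = 6561/16384.

6561/16384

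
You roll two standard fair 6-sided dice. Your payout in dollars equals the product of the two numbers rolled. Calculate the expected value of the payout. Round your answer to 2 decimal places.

Distribution of the product of the two numbers rolled: 1 w.p. 1/36, 2 w.p. 1/18, 3 w.p. 1/18, 4 w.p. 1/12, 5 w.p. 1/18, 6 w.p. 1/9, …
E[payout] = (1/36)·1 + (1/18)·2 + (1/18)·3 + (1/12)·4 + (1/18)·5 + (1/9)·6 + (1/18)·8 + (1/36)·9 + (1/18)·10 + (1/9)·12 + (1/18)·15 + (1/36)·16 + (1/18)·18 + (1/18)·20 + (1/18)·24 + (1/36)·25 + (1/18)·30 + (1/36)·36 = 49/4
≈ $12.25

$12.25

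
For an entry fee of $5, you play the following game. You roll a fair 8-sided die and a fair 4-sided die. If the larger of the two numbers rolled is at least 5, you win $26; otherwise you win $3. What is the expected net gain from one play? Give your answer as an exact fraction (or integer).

E[payout] = (1/2)·3 + (1/2)·26 = 29/2
Expected profit = 29/2 − 5 = 19/2

19/2 dollars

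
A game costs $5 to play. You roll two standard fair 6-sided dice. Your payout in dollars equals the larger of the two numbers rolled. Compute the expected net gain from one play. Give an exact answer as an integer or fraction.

Distribution of the larger of the two numbers rolled: 1 w.p. 1/36, 2 w.p. 1/12, 3 w.p. 5/36, 4 w.p. 7/36, 5 w.p. 1/4, 6 w.p. 11/36
E[payout] = (1/36)·1 + (1/12)·2 + (5/36)·3 + (7/36)·4 + (1/4)·5 + (11/36)·6 = 161/36
Expected profit = 161/36 − 5 = -19/36

-19/36 dollars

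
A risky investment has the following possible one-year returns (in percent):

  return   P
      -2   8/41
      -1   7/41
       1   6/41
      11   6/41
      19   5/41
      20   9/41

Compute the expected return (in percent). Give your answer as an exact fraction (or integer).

E[X] = (8/41)·(-2) + (7/41)·(-1) + (6/41)·1 + (6/41)·11 + (5/41)·19 + (9/41)·20
     = 324/41

324/41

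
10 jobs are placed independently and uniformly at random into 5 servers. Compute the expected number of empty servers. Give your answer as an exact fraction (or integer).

1048576/1953125

Let Xⱼ=1 if server j is empty. P(Xⱼ=1) = ((5-1)/5)^10 = 1048576/9765625.
By linearity, E[#empty] = 5·1048576/9765625 = 1048576/1953125.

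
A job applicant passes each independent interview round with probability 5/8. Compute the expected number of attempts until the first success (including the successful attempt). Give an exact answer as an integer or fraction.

8/5

For a geometric distribution, E[trials] = 1/p = 1/(5/8) = 8/5.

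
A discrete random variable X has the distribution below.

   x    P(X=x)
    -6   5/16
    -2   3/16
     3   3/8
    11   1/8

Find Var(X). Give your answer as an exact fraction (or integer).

E[X] = (5/16)·(-6) + (3/16)·(-2) + (3/8)·3 + (1/8)·11 = 1/4
E[X²] = (5/16)·36 + (3/16)·4 + (3/8)·9 + (1/8)·121 = 61/2
Var(X) = 61/2 − (1/4)² = 487/16

487/16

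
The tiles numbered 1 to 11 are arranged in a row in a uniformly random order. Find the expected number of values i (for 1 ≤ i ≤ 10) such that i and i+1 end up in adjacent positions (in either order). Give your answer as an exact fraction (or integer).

For each i ∈ {1,…,10}, let Xᵢ = 1 if i and i+1 are adjacent. P(Xᵢ=1) = 2·(11−1)!/11! = 2/11.
By linearity, E[ΣXᵢ] = (10)·(2/11) = 20/11.

20/11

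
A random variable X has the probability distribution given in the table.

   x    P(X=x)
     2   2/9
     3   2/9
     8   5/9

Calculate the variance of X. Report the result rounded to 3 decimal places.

E[X] = (2/9)·2 + (2/9)·3 + (5/9)·8 = 50/9
E[X²] = (2/9)·4 + (2/9)·9 + (5/9)·64 = 346/9
Var(X) = 346/9 − (50/9)² = 614/81 ≈ 7.580

7.580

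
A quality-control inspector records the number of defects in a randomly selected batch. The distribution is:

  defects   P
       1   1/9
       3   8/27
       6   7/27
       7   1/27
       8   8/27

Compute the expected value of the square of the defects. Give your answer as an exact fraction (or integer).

E[X²] = (1/9)·1 + (8/27)·9 + (7/27)·36 + (1/27)·49 + (8/27)·64
     = 296/9

296/9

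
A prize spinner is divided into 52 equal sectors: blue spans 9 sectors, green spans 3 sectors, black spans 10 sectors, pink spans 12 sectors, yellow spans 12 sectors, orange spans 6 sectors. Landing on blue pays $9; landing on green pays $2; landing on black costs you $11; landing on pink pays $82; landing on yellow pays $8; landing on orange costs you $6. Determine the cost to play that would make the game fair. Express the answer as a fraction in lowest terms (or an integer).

E[payout] = (9/52)·9 + (3/52)·2 + (10/52)·(-11) + (12/52)·82 + (12/52)·8 + (6/52)·(-6) = 1021/52
Fair fee = E[payout] = 1021/52

1021/52 dollars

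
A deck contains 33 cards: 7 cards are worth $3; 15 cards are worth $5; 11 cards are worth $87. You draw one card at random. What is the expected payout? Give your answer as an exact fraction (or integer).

E[payout] = (7/33)·3 + (15/33)·5 + (11/33)·87 = 351/11

351/11 dollars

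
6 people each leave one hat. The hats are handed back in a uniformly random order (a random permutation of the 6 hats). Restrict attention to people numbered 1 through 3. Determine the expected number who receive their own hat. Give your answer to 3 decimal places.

Let Xᵢ = 1 if person i gets their own hat. For each i, P(Xᵢ=1) = 1/6.
By linearity of expectation, E[X₁+…+X_3] = 3·(1/6) = 1/2.
≈ 0.500

0.500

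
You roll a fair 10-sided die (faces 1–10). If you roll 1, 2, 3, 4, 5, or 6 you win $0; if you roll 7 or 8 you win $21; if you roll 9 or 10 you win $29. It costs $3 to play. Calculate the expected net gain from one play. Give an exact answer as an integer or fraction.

E[payout] = (3/5)·0 + (1/5)·21 + (1/5)·29 = 10
Expected profit = 10 − 3 = 7

$7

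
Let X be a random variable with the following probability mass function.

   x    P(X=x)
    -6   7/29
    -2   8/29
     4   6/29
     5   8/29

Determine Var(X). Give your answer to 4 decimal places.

E[X] = (7/29)·(-6) + (8/29)·(-2) + (6/29)·4 + (8/29)·5 = 6/29
E[X²] = (7/29)·36 + (8/29)·4 + (6/29)·16 + (8/29)·25 = 20
Var(X) = 20 − (6/29)² = 16784/841 ≈ 19.9572

19.9572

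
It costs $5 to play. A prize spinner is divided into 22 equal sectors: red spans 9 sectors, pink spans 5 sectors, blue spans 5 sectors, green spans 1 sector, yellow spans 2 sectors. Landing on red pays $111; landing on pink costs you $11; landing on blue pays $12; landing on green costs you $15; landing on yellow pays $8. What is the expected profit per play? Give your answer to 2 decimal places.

$40.68

E[payout] = (9/22)·111 + (5/22)·(-11) + (5/22)·12 + (1/22)·(-15) + (2/22)·8 = 1005/22
Expected profit = 1005/22 − 5 = 895/22 ≈ $40.68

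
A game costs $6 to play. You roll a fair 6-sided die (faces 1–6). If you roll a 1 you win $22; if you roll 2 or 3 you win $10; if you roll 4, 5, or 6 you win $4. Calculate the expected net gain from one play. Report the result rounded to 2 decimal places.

$3.00

E[payout] = (1/2)·4 + (1/3)·10 + (1/6)·22 = 9
Expected profit = 9 − 6 = 3 ≈ $3.00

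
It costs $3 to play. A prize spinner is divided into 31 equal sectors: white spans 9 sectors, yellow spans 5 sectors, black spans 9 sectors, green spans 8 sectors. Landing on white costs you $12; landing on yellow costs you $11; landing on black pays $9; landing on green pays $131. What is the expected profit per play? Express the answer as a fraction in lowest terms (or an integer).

873/31 dollars

E[payout] = (9/31)·(-12) + (5/31)·(-11) + (9/31)·9 + (8/31)·131 = 966/31
Expected profit = 966/31 − 3 = 873/31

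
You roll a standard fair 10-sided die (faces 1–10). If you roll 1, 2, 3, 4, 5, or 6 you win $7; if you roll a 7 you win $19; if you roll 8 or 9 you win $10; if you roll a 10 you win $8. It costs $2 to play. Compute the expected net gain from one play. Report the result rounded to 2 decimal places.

$6.90

E[payout] = (3/5)·7 + (1/10)·8 + (1/5)·10 + (1/10)·19 = 89/10
Expected profit = 89/10 − 2 = 69/10 ≈ $6.90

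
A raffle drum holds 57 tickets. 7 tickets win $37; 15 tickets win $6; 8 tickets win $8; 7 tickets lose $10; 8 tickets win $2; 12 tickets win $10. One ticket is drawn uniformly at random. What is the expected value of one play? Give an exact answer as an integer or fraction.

479/57 dollars

E[payout] = (7/57)·37 + (15/57)·6 + (8/57)·8 + (7/57)·(-10) + (8/57)·2 + (12/57)·10 = 479/57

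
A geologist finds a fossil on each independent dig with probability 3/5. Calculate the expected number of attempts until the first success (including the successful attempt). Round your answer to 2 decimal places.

For a geometric distribution, E[trials] = 1/p = 1/(3/5) = 5/3.
≈ 1.67

1.67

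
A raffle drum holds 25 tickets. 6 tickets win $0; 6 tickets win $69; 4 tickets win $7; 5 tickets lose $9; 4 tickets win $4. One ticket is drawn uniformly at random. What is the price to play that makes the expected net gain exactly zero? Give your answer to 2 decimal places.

E[payout] = (6/25)·0 + (6/25)·69 + (4/25)·7 + (5/25)·(-9) + (4/25)·4 = 413/25
Fair fee = E[payout] = 413/25 ≈ $16.52

$16.52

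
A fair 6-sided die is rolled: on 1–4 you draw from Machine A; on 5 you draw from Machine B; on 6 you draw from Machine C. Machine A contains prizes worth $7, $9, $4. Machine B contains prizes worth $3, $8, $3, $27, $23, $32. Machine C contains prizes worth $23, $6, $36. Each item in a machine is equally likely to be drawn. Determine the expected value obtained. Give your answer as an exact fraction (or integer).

193/18 dollars

E[X | Machine A] = (7 + 9 + 4)/3 = 20/3
E[X | Machine B] = (3 + 8 + 3 + 27 + 23 + 32)/6 = 16
E[X | Machine C] = (23 + 6 + 36)/3 = 65/3
E[X] = (2/3)·20/3 + (1/6)·16 + (1/6)·65/3 = 193/18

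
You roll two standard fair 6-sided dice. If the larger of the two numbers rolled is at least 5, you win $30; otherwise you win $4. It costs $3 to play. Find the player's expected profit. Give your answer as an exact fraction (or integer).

139/9 dollars

E[payout] = (4/9)·4 + (5/9)·30 = 166/9
Expected profit = 166/9 − 3 = 139/9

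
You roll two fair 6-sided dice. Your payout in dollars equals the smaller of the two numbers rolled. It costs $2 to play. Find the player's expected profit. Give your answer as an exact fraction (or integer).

Distribution of the smaller of the two numbers rolled: 1 w.p. 11/36, 2 w.p. 1/4, 3 w.p. 7/36, 4 w.p. 5/36, 5 w.p. 1/12, 6 w.p. 1/36
E[payout] = (11/36)·1 + (1/4)·2 + (7/36)·3 + (5/36)·4 + (1/12)·5 + (1/36)·6 = 91/36
Expected profit = 91/36 − 2 = 19/36

19/36 dollars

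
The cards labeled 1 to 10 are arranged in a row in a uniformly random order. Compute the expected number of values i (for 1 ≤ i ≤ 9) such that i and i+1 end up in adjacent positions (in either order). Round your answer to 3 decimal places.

1.800

For each i ∈ {1,…,9}, let Xᵢ = 1 if i and i+1 are adjacent. P(Xᵢ=1) = 2·(10−1)!/10! = 2/10.
By linearity, E[ΣXᵢ] = (9)·(2/10) = 9/5.
≈ 1.800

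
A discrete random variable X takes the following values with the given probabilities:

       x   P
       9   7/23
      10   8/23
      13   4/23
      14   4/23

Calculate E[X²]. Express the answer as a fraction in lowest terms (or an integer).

E[X²] = (7/23)·81 + (8/23)·100 + (4/23)·169 + (4/23)·196
     = 2827/23

2827/23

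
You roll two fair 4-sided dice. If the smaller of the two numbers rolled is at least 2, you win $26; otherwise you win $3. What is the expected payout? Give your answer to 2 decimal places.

$15.94

E[payout] = (7/16)·3 + (9/16)·26 = 255/16
≈ $15.94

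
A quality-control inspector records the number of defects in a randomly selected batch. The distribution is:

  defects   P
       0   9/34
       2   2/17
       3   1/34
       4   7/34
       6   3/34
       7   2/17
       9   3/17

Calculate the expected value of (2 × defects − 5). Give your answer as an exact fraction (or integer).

54/17

E[2x-5] = (9/34)·(-5) + (2/17)·(-1) + (1/34)·1 + (7/34)·3 + (3/34)·7 + (2/17)·9 + (3/17)·13
     = 54/17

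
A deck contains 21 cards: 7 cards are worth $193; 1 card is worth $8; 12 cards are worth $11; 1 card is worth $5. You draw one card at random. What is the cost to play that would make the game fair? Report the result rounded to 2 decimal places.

$71.24

E[payout] = (7/21)·193 + (1/21)·8 + (12/21)·11 + (1/21)·5 = 1496/21
Fair fee = E[payout] = 1496/21 ≈ $71.24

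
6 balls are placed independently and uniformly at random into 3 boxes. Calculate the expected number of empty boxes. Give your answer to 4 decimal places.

0.2634

Let Xⱼ=1 if box j is empty. P(Xⱼ=1) = ((3-1)/3)^6 = 64/729.
By linearity, E[#empty] = 3·64/729 = 64/243.
≈ 0.2634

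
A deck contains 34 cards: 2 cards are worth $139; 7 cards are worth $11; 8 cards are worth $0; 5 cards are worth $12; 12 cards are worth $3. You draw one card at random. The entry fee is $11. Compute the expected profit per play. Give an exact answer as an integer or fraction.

E[payout] = (2/34)·139 + (7/34)·11 + (8/34)·0 + (5/34)·12 + (12/34)·3 = 451/34
Expected profit = 451/34 − 11 = 77/34

77/34 dollars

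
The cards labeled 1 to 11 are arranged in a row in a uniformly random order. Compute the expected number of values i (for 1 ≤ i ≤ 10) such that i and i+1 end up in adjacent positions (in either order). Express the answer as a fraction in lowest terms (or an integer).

For each i ∈ {1,…,10}, let Xᵢ = 1 if i and i+1 are adjacent. P(Xᵢ=1) = 2·(11−1)!/11! = 2/11.
By linearity, E[ΣXᵢ] = (10)·(2/11) = 20/11.

20/11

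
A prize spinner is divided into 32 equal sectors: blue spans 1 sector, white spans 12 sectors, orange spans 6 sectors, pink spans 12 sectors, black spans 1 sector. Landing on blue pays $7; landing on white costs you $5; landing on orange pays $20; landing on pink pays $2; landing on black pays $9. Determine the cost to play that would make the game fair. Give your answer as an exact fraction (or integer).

25/8 dollars

E[payout] = (1/32)·7 + (12/32)·(-5) + (6/32)·20 + (12/32)·2 + (1/32)·9 = 25/8
Fair fee = E[payout] = 25/8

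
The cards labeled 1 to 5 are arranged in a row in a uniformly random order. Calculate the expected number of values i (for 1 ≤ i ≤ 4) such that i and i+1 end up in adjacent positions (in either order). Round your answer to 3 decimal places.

1.600

For each i ∈ {1,…,4}, let Xᵢ = 1 if i and i+1 are adjacent. P(Xᵢ=1) = 2·(5−1)!/5! = 2/5.
By linearity, E[ΣXᵢ] = (4)·(2/5) = 8/5.
≈ 1.600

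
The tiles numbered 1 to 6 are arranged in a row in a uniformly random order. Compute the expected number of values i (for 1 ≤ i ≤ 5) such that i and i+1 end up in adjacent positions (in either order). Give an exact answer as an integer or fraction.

For each i ∈ {1,…,5}, let Xᵢ = 1 if i and i+1 are adjacent. P(Xᵢ=1) = 2·(6−1)!/6! = 2/6.
By linearity, E[ΣXᵢ] = (5)·(2/6) = 5/3.

5/3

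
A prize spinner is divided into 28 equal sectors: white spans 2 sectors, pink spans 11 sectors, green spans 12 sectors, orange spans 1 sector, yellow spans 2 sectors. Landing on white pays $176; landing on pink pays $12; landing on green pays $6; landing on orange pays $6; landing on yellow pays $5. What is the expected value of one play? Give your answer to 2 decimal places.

E[payout] = (2/28)·176 + (11/28)·12 + (12/28)·6 + (1/28)·6 + (2/28)·5 = 143/7
≈ $20.43

$20.43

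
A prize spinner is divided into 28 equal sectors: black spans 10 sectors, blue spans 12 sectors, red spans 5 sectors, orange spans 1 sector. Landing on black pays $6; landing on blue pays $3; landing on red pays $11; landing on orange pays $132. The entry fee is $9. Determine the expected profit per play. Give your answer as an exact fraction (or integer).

E[payout] = (10/28)·6 + (12/28)·3 + (5/28)·11 + (1/28)·132 = 283/28
Expected profit = 283/28 − 9 = 31/28

31/28 dollars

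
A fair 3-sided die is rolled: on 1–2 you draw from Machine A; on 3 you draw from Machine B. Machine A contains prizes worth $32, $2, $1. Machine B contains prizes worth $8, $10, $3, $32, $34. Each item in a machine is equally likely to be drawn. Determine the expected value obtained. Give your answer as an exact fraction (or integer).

E[X | Machine A] = (32 + 2 + 1)/3 = 35/3
E[X | Machine B] = (8 + 10 + 3 + 32 + 34)/5 = 87/5
E[X] = (2/3)·35/3 + (1/3)·87/5 = 611/45

611/45 dollars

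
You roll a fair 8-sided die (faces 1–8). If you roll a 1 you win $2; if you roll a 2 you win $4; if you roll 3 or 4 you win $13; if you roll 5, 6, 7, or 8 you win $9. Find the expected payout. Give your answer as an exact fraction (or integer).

E[payout] = (1/8)·2 + (1/8)·4 + (1/2)·9 + (1/4)·13 = 17/2

17/2 dollars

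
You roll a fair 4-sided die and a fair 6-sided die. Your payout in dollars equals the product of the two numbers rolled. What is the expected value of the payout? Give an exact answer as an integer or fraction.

Distribution of the product of the two numbers rolled: 1 w.p. 1/24, 2 w.p. 1/12, 3 w.p. 1/12, 4 w.p. 1/8, 5 w.p. 1/24, 6 w.p. 1/8, …
E[payout] = (1/24)·1 + (1/12)·2 + (1/12)·3 + (1/8)·4 + (1/24)·5 + (1/8)·6 + (1/12)·8 + (1/24)·9 + (1/24)·10 + (1/8)·12 + (1/24)·15 + (1/24)·16 + (1/24)·18 + (1/24)·20 + (1/24)·24 = 35/4

35/4 dollars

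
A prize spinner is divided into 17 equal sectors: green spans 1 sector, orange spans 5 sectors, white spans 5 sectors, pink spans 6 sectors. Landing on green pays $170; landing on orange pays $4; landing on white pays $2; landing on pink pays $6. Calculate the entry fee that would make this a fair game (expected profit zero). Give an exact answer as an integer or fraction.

236/17 dollars

E[payout] = (1/17)·170 + (5/17)·4 + (5/17)·2 + (6/17)·6 = 236/17
Fair fee = E[payout] = 236/17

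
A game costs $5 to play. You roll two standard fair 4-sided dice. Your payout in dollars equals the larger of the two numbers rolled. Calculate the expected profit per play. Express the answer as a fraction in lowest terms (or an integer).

-15/8 dollars

Distribution of the larger of the two numbers rolled: 1 w.p. 1/16, 2 w.p. 3/16, 3 w.p. 5/16, 4 w.p. 7/16
E[payout] = (1/16)·1 + (3/16)·2 + (5/16)·3 + (7/16)·4 = 25/8
Expected profit = 25/8 − 5 = -15/8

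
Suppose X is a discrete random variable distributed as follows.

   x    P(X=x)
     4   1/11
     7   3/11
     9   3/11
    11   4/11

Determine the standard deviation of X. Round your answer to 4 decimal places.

E[X] = 96/11, E[X²] = 890/11
Var(X) = E[X²] − (E[X])² = 890/11 − 9216/121 = 574/121
SD(X) = √(574/121) ≈ 2.1780

2.1780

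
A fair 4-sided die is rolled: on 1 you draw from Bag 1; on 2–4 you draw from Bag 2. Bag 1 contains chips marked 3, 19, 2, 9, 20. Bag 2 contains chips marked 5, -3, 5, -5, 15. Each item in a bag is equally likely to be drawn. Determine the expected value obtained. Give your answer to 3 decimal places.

5.200

E[X | Bag 1] = (3 + 19 + 2 + 9 + 20)/5 = 53/5
E[X | Bag 2] = (5 − 3 + 5 − 5 + 15)/5 = 17/5
E[X] = (1/4)·53/5 + (3/4)·17/5 = 26/5 ≈ 5.200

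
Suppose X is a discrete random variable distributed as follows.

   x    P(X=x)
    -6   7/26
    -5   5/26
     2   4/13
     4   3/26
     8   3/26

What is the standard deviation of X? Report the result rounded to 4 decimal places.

4.9627

E[X] = -15/26, E[X²] = 649/26
Var(X) = E[X²] − (E[X])² = 649/26 − 225/676 = 16649/676
SD(X) = √(16649/676) ≈ 4.9627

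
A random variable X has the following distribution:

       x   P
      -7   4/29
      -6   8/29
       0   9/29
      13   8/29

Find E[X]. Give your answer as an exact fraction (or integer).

28/29

E[X] = (4/29)·(-7) + (8/29)·(-6) + (9/29)·0 + (8/29)·13
     = 28/29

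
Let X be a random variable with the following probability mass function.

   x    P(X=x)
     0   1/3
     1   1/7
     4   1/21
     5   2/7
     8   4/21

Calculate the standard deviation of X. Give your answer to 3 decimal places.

3.073

E[X] = 23/7, E[X²] = 425/21
Var(X) = E[X²] − (E[X])² = 425/21 − 529/49 = 1388/147
SD(X) = √(1388/147) ≈ 3.073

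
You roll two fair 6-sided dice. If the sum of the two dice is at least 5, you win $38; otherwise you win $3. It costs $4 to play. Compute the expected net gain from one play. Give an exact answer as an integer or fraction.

169/6 dollars

E[payout] = (1/6)·3 + (5/6)·38 = 193/6
Expected profit = 193/6 − 4 = 169/6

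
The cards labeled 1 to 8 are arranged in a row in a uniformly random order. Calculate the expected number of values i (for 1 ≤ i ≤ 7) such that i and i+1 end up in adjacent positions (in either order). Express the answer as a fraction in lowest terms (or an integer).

7/4

For each i ∈ {1,…,7}, let Xᵢ = 1 if i and i+1 are adjacent. P(Xᵢ=1) = 2·(8−1)!/8! = 2/8.
By linearity, E[ΣXᵢ] = (7)·(2/8) = 7/4.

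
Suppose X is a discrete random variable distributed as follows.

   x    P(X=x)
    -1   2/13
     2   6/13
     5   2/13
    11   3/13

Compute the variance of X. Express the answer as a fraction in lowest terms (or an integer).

E[X] = (2/13)·(-1) + (6/13)·2 + (2/13)·5 + (3/13)·11 = 53/13
E[X²] = (2/13)·1 + (6/13)·4 + (2/13)·25 + (3/13)·121 = 439/13
Var(X) = 439/13 − (53/13)² = 2898/169

2898/169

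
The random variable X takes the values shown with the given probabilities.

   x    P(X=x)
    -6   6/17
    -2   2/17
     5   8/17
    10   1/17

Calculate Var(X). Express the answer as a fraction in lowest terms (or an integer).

E[X] = (6/17)·(-6) + (2/17)·(-2) + (8/17)·5 + (1/17)·10 = 10/17
E[X²] = (6/17)·36 + (2/17)·4 + (8/17)·25 + (1/17)·100 = 524/17
Var(X) = 524/17 − (10/17)² = 8808/289

8808/289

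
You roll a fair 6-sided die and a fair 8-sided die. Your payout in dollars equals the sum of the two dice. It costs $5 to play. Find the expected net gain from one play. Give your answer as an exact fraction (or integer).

$3

Distribution of the sum of the two dice: 2 w.p. 1/48, 3 w.p. 1/24, 4 w.p. 1/16, 5 w.p. 1/12, 6 w.p. 5/48, 7 w.p. 1/8, …
E[payout] = (1/48)·2 + (1/24)·3 + (1/16)·4 + (1/12)·5 + (5/48)·6 + (1/8)·7 + (1/8)·8 + (1/8)·9 + (5/48)·10 + (1/12)·11 + (1/16)·12 + (1/24)·13 + (1/48)·14 = 8
Expected profit = 8 − 5 = 3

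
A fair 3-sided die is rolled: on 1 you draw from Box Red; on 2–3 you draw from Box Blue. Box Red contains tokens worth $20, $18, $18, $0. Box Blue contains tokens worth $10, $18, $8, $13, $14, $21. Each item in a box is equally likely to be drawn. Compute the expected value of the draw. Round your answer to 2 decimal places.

E[X | Box Red] = (20 + 18 + 18 + 0)/4 = 14
E[X | Box Blue] = (10 + 18 + 8 + 13 + 14 + 21)/6 = 14
E[X] = (1/3)·14 + (2/3)·14 = 14 ≈ 14.00

$14.00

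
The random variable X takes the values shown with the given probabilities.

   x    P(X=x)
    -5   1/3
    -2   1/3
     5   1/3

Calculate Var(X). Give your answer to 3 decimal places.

E[X] = (1/3)·(-5) + (1/3)·(-2) + (1/3)·5 = -2/3
E[X²] = (1/3)·25 + (1/3)·4 + (1/3)·25 = 18
Var(X) = 18 − (-2/3)² = 158/9 ≈ 17.556

17.556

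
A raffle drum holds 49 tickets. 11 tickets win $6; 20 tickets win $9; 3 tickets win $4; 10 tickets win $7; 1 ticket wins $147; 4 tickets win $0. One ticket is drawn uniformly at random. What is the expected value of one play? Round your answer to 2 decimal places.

$9.69

E[payout] = (11/49)·6 + (20/49)·9 + (3/49)·4 + (10/49)·7 + (1/49)·147 + (4/49)·0 = 475/49
≈ $9.69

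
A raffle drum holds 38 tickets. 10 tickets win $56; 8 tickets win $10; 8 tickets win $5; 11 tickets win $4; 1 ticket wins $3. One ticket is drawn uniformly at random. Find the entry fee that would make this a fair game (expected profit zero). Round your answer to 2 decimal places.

E[payout] = (10/38)·56 + (8/38)·10 + (8/38)·5 + (11/38)·4 + (1/38)·3 = 727/38
Fair fee = E[payout] = 727/38 ≈ $19.13

$19.13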